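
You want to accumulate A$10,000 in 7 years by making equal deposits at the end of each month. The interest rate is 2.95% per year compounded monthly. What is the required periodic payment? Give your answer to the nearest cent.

Level ordinary annuity; solve FV = PMT × [((1+r)^n − 1)/r] for PMT.
Periodic rate r = 0.0295/12 per month; n is counted in months.
With n = 84: PMT = 10,000 / ([((1+r)^n − 1)/r]) = A$107.32

A$107.32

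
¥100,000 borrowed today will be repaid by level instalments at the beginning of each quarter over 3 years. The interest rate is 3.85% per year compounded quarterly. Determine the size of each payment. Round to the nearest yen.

¥8,779

Level annuity due; solve PV = PMT × [(1 − (1+r)^−n)/r] × (1+r) for PMT.
Periodic rate r = 0.0385/4 per quarter; n is counted in quarters.
With n = 12: PMT = 100,000 / ([(1 − (1+r)^−n)/r] × (1+r)) = ¥8,779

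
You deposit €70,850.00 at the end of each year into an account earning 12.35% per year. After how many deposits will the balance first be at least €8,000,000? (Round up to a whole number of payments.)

24 payments

Periodic rate r = 0.1235 per year.
Ordinary annuity FV: 8,000,000 = 70,850 × [((1+r)^n − 1)/r].
(1+r)^n = 1 + 8,000,000 × r / 70,850, so n = ln(1 + 8,000,000·r/70,850) / ln(1+r) = 23.22.
Round up to a whole number of payments: n = 24.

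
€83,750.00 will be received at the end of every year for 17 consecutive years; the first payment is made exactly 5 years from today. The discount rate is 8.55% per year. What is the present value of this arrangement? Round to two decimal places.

Ordinary annuity of 17 payments, first payment at period 5.
Periodic rate r = 0.0855 per year.
The ordinary-annuity PV formula values the stream one period before the first payment (period 4); discount that back 4 periods:
PV₀ = 83,750 × [1 − (1+r)^−17] / r × (1+r)^−4 = €530,602.84

€530,602.84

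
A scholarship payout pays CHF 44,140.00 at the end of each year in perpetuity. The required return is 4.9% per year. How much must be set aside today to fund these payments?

Periodic rate r = 0.049 per year.
Level perpetuity: PV = PMT / r = 44,140 / (0.049) = CHF 900,816.33.

CHF 900,816.33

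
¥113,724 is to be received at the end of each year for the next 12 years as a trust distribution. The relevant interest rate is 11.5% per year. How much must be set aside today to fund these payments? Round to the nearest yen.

¥721,076

This is an ordinary annuity: 12 payments of ¥113,724 at the end of each year.
Periodic rate r = 0.115 per year.
PV = PMT × [(1 − (1+r)^−n)/r] = 113,724 × [1 − (1+r)^−12] / r = ¥721,076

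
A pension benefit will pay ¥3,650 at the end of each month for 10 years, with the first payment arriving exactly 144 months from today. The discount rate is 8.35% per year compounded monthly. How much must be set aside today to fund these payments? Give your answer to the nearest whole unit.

Ordinary annuity of 120 payments, first payment at period 144.
Periodic rate r = 0.0835/12 per month; n is counted in months.
The ordinary-annuity PV formula values the stream one period before the first payment (period 143); discount that back 143 periods:
PV₀ = 3,650 × [1 − (1+r)^−120] / r × (1+r)^−143 = ¥109,924

¥109,924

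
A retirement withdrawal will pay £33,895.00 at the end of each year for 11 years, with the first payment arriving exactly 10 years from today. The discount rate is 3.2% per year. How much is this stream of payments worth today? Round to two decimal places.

Ordinary annuity of 11 payments, first payment at period 10.
Periodic rate r = 0.032 per year.
The ordinary-annuity PV formula values the stream one period before the first payment (period 9); discount that back 9 periods:
PV₀ = 33,895 × [1 − (1+r)^−11] / r × (1+r)^−9 = £233,606.63

£233,606.63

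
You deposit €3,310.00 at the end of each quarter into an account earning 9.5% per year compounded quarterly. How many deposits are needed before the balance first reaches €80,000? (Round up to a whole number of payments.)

20 payments

Periodic rate r = 0.095/4 per quarter; n is counted in quarters.
Ordinary annuity FV: 80,000 = 3,310 × [((1+r)^n − 1)/r].
(1+r)^n = 1 + 80,000 × r / 3,310, so n = ln(1 + 80,000·r/3,310) / ln(1+r) = 19.33.
Round up to a whole number of payments: n = 20.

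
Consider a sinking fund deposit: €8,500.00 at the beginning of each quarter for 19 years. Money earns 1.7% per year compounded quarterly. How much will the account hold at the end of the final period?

This is an annuity due: 76 deposits of €8,500.00 at the beginning of each quarter.
Periodic rate r = 0.017/4 per quarter; n is counted in quarters.
FV = PMT × [((1+r)^n − 1)/r] × (1+r) = 8,500 × [(1+r)^76 − 1] / r × (1+r) = €763,873.29

€763,873.29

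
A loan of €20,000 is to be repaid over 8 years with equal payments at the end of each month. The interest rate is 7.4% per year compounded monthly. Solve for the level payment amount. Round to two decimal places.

Level ordinary annuity; solve PV = PMT × [(1 − (1+r)^−n)/r] for PMT.
Periodic rate r = 0.074/12 per month; n is counted in months.
With n = 96: PMT = 20,000 / ([(1 − (1+r)^−n)/r]) = €276.67

€276.67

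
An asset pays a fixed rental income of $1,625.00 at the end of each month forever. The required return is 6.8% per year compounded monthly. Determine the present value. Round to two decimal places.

Periodic rate r = 0.068/12 per month.
Level perpetuity: PV = PMT / r = 1,625 / (0.068/12) = $286,764.71.

$286,764.71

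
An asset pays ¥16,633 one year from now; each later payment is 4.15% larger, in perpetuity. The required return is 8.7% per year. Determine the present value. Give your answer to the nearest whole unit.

Periodic rate r = 0.087 per year.
Growing perpetuity (Gordon): PV = PMT₁ / (r − g) = 16,633 / (r − 0.0415) = ¥365,560.

¥365,560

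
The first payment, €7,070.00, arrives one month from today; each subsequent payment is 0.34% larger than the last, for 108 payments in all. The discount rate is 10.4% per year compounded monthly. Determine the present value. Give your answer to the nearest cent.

€579,733.11

Periodic rate r = 0.104/12 per month; n is counted in months.
Growing ordinary annuity: PV = PMT₁ × [1 − ((1+g)/(1+r))^n] / (r − g) = 7,070 × [1 − ((1+0.0034)/(1+r))^108] / (r − 0.0034) = €579,733.11.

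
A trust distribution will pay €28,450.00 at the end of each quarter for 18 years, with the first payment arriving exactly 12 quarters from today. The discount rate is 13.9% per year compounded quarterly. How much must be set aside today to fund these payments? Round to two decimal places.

Ordinary annuity of 72 payments, first payment at period 12.
Periodic rate r = 0.139/4 per quarter; n is counted in quarters.
The ordinary-annuity PV formula values the stream one period before the first payment (period 11); discount that back 11 periods:
PV₀ = 28,450 × [1 − (1+r)^−72] / r × (1+r)^−11 = €514,200.35

€514,200.35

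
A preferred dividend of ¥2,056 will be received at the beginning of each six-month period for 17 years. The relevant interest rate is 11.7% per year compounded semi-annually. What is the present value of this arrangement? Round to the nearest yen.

This is an annuity due: 34 payments of ¥2,056 at the beginning of each six-month period.
Periodic rate r = 0.117/2 per half-year; n is counted in half-years.
PV = PMT × [(1 − (1+r)^−n)/r] × (1+r) = 2,056 × [1 − (1+r)^−34] / r × (1+r) = ¥31,818

¥31,818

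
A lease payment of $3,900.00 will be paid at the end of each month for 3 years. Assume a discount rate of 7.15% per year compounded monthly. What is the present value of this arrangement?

$126,027.10

This is an ordinary annuity: 36 payments of $3,900.00 at the end of each month.
Periodic rate r = 0.0715/12 per month; n is counted in months.
PV = PMT × [(1 − (1+r)^−n)/r] = 3,900 × [1 − (1+r)^−36] / r = $126,027.10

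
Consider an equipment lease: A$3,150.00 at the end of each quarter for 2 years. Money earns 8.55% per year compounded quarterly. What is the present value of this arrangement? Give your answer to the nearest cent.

This is an ordinary annuity: 8 payments of A$3,150.00 at the end of each quarter.
Periodic rate r = 0.0855/4 per quarter; n is counted in quarters.
PV = PMT × [(1 − (1+r)^−n)/r] = 3,150 × [1 − (1+r)^−8] / r = A$22,939.13

A$22,939.13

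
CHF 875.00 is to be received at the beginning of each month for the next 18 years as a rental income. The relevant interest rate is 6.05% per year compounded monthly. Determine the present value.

This is an annuity due: 216 payments of CHF 875.00 at the beginning of each month.
Periodic rate r = 0.0605/12 per month; n is counted in months.
PV = PMT × [(1 − (1+r)^−n)/r] × (1+r) = 875 × [1 − (1+r)^−216] / r × (1+r) = CHF 115,563.40

CHF 115,563.40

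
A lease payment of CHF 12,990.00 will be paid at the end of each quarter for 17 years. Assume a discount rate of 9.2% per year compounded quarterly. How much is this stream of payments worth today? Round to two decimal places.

CHF 444,462.50

This is an ordinary annuity: 68 payments of CHF 12,990.00 at the end of each quarter.
Periodic rate r = 0.092/4 per quarter; n is counted in quarters.
PV = PMT × [(1 − (1+r)^−n)/r] = 12,990 × [1 − (1+r)^−68] / r = CHF 444,462.50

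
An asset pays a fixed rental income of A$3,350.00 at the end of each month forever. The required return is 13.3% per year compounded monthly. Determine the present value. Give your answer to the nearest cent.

A$302,255.64

Periodic rate r = 0.133/12 per month.
Level perpetuity: PV = PMT / r = 3,350 / (0.133/12) = A$302,255.64.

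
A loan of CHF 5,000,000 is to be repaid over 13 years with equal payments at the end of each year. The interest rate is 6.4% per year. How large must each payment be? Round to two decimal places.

CHF 578,071.87

Level ordinary annuity; solve PV = PMT × [(1 − (1+r)^−n)/r] for PMT.
Periodic rate r = 0.064 per year.
With n = 13: PMT = 5,000,000 / ([(1 − (1+r)^−n)/r]) = CHF 578,071.87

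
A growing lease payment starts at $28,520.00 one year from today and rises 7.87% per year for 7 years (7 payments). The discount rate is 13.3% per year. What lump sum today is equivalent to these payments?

$152,799.85

Periodic rate r = 0.133 per year.
Growing ordinary annuity: PV = PMT₁ × [1 − ((1+g)/(1+r))^n] / (r − g) = 28,520 × [1 − ((1+0.0787)/(1+r))^7] / (r − 0.0787) = $152,799.85.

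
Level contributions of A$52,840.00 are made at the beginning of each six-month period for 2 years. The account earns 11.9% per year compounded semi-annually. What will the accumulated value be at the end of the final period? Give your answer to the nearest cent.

A$244,726.78

This is an annuity due: 4 deposits of A$52,840.00 at the beginning of each six-month period.
Periodic rate r = 0.119/2 per half-year; n is counted in half-years.
FV = PMT × [((1+r)^n − 1)/r] × (1+r) = 52,840 × [(1+r)^4 − 1] / r × (1+r) = A$244,726.78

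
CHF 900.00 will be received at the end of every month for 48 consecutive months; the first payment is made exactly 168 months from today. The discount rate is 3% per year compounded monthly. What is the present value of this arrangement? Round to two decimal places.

CHF 26,796.90

Ordinary annuity of 48 payments, first payment at period 168.
Periodic rate r = 0.03/12 per month; n is counted in months.
The ordinary-annuity PV formula values the stream one period before the first payment (period 167); discount that back 167 periods:
PV₀ = 900 × [1 − (1+r)^−48] / r × (1+r)^−167 = CHF 26,796.90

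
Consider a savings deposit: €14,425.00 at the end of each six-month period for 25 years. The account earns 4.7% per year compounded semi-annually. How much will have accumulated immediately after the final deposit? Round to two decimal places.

This is an ordinary annuity: 50 deposits of €14,425.00 at the end of each six-month period.
Periodic rate r = 0.047/2 per half-year; n is counted in half-years.
FV = PMT × [((1+r)^n − 1)/r] = 14,425 × [(1+r)^50 − 1] / r = €1,347,001.87

€1,347,001.87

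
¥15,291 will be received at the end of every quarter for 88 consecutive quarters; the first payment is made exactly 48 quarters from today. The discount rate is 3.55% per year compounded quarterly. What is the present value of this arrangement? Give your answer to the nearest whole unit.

¥614,730

Ordinary annuity of 88 payments, first payment at period 48.
Periodic rate r = 0.0355/4 per quarter; n is counted in quarters.
The ordinary-annuity PV formula values the stream one period before the first payment (period 47); discount that back 47 periods:
PV₀ = 15,291 × [1 − (1+r)^−88] / r × (1+r)^−47 = ¥614,730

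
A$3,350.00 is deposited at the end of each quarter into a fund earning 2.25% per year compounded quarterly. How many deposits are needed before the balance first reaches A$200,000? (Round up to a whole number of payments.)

Periodic rate r = 0.0225/4 per quarter; n is counted in quarters.
Ordinary annuity FV: 200,000 = 3,350 × [((1+r)^n − 1)/r].
(1+r)^n = 1 + 200,000 × r / 3,350, so n = ln(1 + 200,000·r/3,350) / ln(1+r) = 51.62.
Round up to a whole number of payments: n = 52.

52 payments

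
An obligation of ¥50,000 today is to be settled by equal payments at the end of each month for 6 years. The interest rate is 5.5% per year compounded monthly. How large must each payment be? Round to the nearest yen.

Level ordinary annuity; solve PV = PMT × [(1 − (1+r)^−n)/r] for PMT.
Periodic rate r = 0.055/12 per month; n is counted in months.
With n = 72: PMT = 50,000 / ([(1 − (1+r)^−n)/r]) = ¥817

¥817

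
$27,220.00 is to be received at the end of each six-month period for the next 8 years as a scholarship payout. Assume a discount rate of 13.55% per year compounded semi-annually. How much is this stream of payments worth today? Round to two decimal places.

$261,015.66

This is an ordinary annuity: 16 payments of $27,220.00 at the end of each six-month period.
Periodic rate r = 0.1355/2 per half-year; n is counted in half-years.
PV = PMT × [(1 − (1+r)^−n)/r] = 27,220 × [1 − (1+r)^−16] / r = $261,015.66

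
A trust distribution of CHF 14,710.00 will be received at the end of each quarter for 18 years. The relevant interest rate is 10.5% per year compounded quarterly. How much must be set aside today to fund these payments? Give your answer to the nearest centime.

CHF 473,633.82

This is an ordinary annuity: 72 payments of CHF 14,710.00 at the end of each quarter.
Periodic rate r = 0.105/4 per quarter; n is counted in quarters.
PV = PMT × [(1 − (1+r)^−n)/r] = 14,710 × [1 − (1+r)^−72] / r = CHF 473,633.82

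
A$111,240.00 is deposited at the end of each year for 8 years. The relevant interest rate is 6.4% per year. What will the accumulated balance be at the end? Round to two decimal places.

A$1,116,927.05

This is an ordinary annuity: 8 deposits of A$111,240.00 at the end of each year.
Periodic rate r = 0.064 per year.
FV = PMT × [((1+r)^n − 1)/r] = 111,240 × [(1+r)^8 − 1] / r = A$1,116,927.05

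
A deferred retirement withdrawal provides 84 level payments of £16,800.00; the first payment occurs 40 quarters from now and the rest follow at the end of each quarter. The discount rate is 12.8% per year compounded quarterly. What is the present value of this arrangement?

Ordinary annuity of 84 payments, first payment at period 40.
Periodic rate r = 0.128/4 per quarter; n is counted in quarters.
The ordinary-annuity PV formula values the stream one period before the first payment (period 39); discount that back 39 periods:
PV₀ = 16,800 × [1 − (1+r)^−84] / r × (1+r)^−39 = £142,788.68

£142,788.68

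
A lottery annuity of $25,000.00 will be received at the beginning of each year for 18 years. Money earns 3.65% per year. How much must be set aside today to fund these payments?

$337,566.44

This is an annuity due: 18 payments of $25,000.00 at the beginning of each year.
Periodic rate r = 0.0365 per year.
PV = PMT × [(1 − (1+r)^−n)/r] × (1+r) = 25,000 × [1 − (1+r)^−18] / r × (1+r) = $337,566.44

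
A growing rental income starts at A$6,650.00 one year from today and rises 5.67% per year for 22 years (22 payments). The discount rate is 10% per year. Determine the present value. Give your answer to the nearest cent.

A$90,100.36

Periodic rate r = 0.1 per year.
Growing ordinary annuity: PV = PMT₁ × [1 − ((1+g)/(1+r))^n] / (r − g) = 6,650 × [1 − ((1+0.0567)/(1+r))^22] / (r − 0.0567) = A$90,100.36.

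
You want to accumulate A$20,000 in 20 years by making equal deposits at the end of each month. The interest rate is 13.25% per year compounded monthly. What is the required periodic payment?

A$17.05

Level ordinary annuity; solve FV = PMT × [((1+r)^n − 1)/r] for PMT.
Periodic rate r = 0.1325/12 per month; n is counted in months.
With n = 240: PMT = 20,000 / ([((1+r)^n − 1)/r]) = A$17.05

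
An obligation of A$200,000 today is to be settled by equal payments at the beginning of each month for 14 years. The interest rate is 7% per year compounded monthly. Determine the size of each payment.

A$1,859.95

Level annuity due; solve PV = PMT × [(1 − (1+r)^−n)/r] × (1+r) for PMT.
Periodic rate r = 0.07/12 per month; n is counted in months.
With n = 168: PMT = 200,000 / ([(1 − (1+r)^−n)/r] × (1+r)) = A$1,859.95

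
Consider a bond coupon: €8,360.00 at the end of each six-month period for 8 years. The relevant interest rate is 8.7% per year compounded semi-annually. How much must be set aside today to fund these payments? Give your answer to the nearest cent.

This is an ordinary annuity: 16 payments of €8,360.00 at the end of each six-month period.
Periodic rate r = 0.087/2 per half-year; n is counted in half-years.
PV = PMT × [(1 − (1+r)^−n)/r] = 8,360 × [1 − (1+r)^−16] / r = €94,945.52

€94,945.52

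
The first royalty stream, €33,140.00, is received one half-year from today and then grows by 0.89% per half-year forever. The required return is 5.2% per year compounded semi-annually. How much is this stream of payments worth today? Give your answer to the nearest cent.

Periodic rate r = 0.052/2 per half-year.
Growing perpetuity (Gordon): PV = PMT₁ / (r − g) = 33,140 / (r − 0.0089) = €1,938,011.70.

€1,938,011.70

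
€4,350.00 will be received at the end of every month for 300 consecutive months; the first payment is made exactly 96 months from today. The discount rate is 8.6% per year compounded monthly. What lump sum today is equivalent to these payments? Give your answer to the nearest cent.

Ordinary annuity of 300 payments, first payment at period 96.
Periodic rate r = 0.086/12 per month; n is counted in months.
The ordinary-annuity PV formula values the stream one period before the first payment (period 95); discount that back 95 periods:
PV₀ = 4,350 × [1 − (1+r)^−300] / r × (1+r)^−95 = €271,842.77

€271,842.77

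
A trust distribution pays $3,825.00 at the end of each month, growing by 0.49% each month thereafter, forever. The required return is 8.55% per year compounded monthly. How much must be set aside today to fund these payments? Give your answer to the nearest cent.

Periodic rate r = 0.0855/12 per month.
Growing perpetuity (Gordon): PV = PMT₁ / (r − g) = 3,825 / (r − 0.0049) = $1,719,101.12.

$1,719,101.12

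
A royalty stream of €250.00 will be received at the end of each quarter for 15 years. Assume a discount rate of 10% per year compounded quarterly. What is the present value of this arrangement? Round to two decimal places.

This is an ordinary annuity: 60 payments of €250.00 at the end of each quarter.
Periodic rate r = 0.1/4 per quarter; n is counted in quarters.
PV = PMT × [(1 − (1+r)^−n)/r] = 250 × [1 − (1+r)^−60] / r = €7,727.16

€7,727.16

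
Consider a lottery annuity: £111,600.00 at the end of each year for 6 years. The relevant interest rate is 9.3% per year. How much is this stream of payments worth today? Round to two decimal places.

This is an ordinary annuity: 6 payments of £111,600.00 at the end of each year.
Periodic rate r = 0.093 per year.
PV = PMT × [(1 − (1+r)^−n)/r] = 111,600 × [1 − (1+r)^−6] / r = £496,182.15

£496,182.15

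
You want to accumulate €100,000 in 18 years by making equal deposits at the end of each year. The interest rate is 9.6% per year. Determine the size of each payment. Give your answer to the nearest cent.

Level ordinary annuity; solve FV = PMT × [((1+r)^n − 1)/r] for PMT.
Periodic rate r = 0.096 per year.
With n = 18: PMT = 100,000 / ([((1+r)^n − 1)/r]) = €2,281.90

€2,281.90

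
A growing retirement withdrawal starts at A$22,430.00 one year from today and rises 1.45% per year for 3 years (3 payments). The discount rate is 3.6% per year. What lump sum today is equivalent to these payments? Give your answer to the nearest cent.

A$63,613.13

Periodic rate r = 0.036 per year.
Growing ordinary annuity: PV = PMT₁ × [1 − ((1+g)/(1+r))^n] / (r − g) = 22,430 × [1 − ((1+0.0145)/(1+r))^3] / (r − 0.0145) = A$63,613.13.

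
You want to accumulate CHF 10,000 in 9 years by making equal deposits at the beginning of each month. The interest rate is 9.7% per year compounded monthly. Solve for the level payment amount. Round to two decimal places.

Level annuity due; solve FV = PMT × [((1+r)^n − 1)/r] × (1+r) for PMT.
Periodic rate r = 0.097/12 per month; n is counted in months.
With n = 108: PMT = 10,000 / ([((1+r)^n − 1)/r] × (1+r)) = CHF 57.87

CHF 57.87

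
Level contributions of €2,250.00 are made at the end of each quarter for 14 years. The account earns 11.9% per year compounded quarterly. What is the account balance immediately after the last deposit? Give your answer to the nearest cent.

€314,919.52

This is an ordinary annuity: 56 deposits of €2,250.00 at the end of each quarter.
Periodic rate r = 0.119/4 per quarter; n is counted in quarters.
FV = PMT × [((1+r)^n − 1)/r] = 2,250 × [(1+r)^56 − 1] / r = €314,919.52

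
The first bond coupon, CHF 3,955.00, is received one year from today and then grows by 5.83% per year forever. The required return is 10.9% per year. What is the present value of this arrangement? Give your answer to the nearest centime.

CHF 78,007.89

Periodic rate r = 0.109 per year.
Growing perpetuity (Gordon): PV = PMT₁ / (r − g) = 3,955 / (r − 0.0583) = CHF 78,007.89.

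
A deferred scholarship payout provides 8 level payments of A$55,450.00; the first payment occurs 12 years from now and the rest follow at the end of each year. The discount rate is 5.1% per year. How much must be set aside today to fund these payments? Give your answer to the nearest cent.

A$206,522.04

Ordinary annuity of 8 payments, first payment at period 12.
Periodic rate r = 0.051 per year.
The ordinary-annuity PV formula values the stream one period before the first payment (period 11); discount that back 11 periods:
PV₀ = 55,450 × [1 − (1+r)^−8] / r × (1+r)^−11 = A$206,522.04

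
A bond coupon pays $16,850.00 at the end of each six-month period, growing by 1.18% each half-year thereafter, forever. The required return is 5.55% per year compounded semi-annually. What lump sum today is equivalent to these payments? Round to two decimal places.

Periodic rate r = 0.0555/2 per half-year.
Growing perpetuity (Gordon): PV = PMT₁ / (r − g) = 16,850 / (r − 0.0118) = $1,056,426.33.

$1,056,426.33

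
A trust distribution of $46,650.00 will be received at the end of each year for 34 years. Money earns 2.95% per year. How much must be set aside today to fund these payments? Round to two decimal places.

This is an ordinary annuity: 34 payments of $46,650.00 at the end of each year.
Periodic rate r = 0.0295 per year.
PV = PMT × [(1 − (1+r)^−n)/r] = 46,650 × [1 − (1+r)^−34] / r = $992,873.23

$992,873.23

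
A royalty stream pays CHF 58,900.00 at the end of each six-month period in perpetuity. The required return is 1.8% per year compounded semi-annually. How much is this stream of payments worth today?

CHF 6,544,444.44

Periodic rate r = 0.018/2 per half-year.
Level perpetuity: PV = PMT / r = 58,900 / (0.018/2) = CHF 6,544,444.44.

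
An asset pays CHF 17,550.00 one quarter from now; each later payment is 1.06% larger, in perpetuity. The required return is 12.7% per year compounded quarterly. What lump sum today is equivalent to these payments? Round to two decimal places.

CHF 829,787.23

Periodic rate r = 0.127/4 per quarter.
Growing perpetuity (Gordon): PV = PMT₁ / (r − g) = 17,550 / (r − 0.0106) = CHF 829,787.23.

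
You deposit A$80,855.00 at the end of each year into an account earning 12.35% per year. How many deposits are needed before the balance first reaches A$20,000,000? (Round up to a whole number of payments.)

Periodic rate r = 0.1235 per year.
Ordinary annuity FV: 20,000,000 = 80,855 × [((1+r)^n − 1)/r].
(1+r)^n = 1 + 20,000,000 × r / 80,855, so n = ln(1 + 20,000,000·r/80,855) / ln(1+r) = 29.64.
Round up to a whole number of payments: n = 30.

30 payments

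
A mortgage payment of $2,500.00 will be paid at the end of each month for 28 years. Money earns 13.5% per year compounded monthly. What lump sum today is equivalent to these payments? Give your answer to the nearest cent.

This is an ordinary annuity: 336 payments of $2,500.00 at the end of each month.
Periodic rate r = 0.135/12 per month; n is counted in months.
PV = PMT × [(1 − (1+r)^−n)/r] = 2,500 × [1 − (1+r)^−336] / r = $217,042.34

$217,042.34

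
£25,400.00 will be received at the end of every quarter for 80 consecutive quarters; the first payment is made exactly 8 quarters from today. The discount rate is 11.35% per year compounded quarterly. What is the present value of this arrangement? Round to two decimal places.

£657,458.99

Ordinary annuity of 80 payments, first payment at period 8.
Periodic rate r = 0.1135/4 per quarter; n is counted in quarters.
The ordinary-annuity PV formula values the stream one period before the first payment (period 7); discount that back 7 periods:
PV₀ = 25,400 × [1 − (1+r)^−80] / r × (1+r)^−7 = £657,458.99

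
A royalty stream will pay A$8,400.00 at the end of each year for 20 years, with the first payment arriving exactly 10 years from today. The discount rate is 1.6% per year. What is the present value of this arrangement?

Ordinary annuity of 20 payments, first payment at period 10.
Periodic rate r = 0.016 per year.
The ordinary-annuity PV formula values the stream one period before the first payment (period 9); discount that back 9 periods:
PV₀ = 8,400 × [1 − (1+r)^−20] / r × (1+r)^−9 = A$123,794.02

A$123,794.02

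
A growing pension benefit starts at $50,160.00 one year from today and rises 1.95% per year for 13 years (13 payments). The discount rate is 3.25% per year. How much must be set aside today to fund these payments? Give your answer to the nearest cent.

Periodic rate r = 0.0325 per year.
Growing ordinary annuity: PV = PMT₁ × [1 − ((1+g)/(1+r))^n] / (r − g) = 50,160 × [1 − ((1+0.0195)/(1+r))^13] / (r − 0.0195) = $585,978.66.

$585,978.66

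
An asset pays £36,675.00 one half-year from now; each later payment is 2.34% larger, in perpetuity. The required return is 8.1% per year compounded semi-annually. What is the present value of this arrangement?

Periodic rate r = 0.081/2 per half-year.
Growing perpetuity (Gordon): PV = PMT₁ / (r − g) = 36,675 / (r − 0.0234) = £2,144,736.84.

£2,144,736.84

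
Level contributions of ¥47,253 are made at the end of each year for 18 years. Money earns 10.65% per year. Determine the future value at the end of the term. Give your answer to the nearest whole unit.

This is an ordinary annuity: 18 deposits of ¥47,253 at the end of each year.
Periodic rate r = 0.1065 per year.
FV = PMT × [((1+r)^n − 1)/r] = 47,253 × [(1+r)^18 − 1] / r = ¥2,299,180

¥2,299,180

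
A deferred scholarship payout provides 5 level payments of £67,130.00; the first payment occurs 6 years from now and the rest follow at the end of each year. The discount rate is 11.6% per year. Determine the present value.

Ordinary annuity of 5 payments, first payment at period 6.
Periodic rate r = 0.116 per year.
The ordinary-annuity PV formula values the stream one period before the first payment (period 5); discount that back 5 periods:
PV₀ = 67,130 × [1 − (1+r)^−5] / r × (1+r)^−5 = £141,185.69

£141,185.69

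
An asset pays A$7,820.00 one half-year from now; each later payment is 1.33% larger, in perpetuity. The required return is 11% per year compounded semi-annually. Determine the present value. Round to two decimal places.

Periodic rate r = 0.11/2 per half-year.
Growing perpetuity (Gordon): PV = PMT₁ / (r − g) = 7,820 / (r − 0.0133) = A$187,529.98.

A$187,529.98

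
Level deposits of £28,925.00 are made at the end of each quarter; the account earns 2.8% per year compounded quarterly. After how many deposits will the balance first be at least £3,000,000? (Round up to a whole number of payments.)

79 payments

Periodic rate r = 0.028/4 per quarter; n is counted in quarters.
Ordinary annuity FV: 3,000,000 = 28,925 × [((1+r)^n − 1)/r].
(1+r)^n = 1 + 3,000,000 × r / 28,925, so n = ln(1 + 3,000,000·r/28,925) / ln(1+r) = 78.25.
Round up to a whole number of payments: n = 79.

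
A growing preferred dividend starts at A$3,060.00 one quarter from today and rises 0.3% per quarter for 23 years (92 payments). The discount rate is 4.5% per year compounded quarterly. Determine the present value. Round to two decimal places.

A$196,339.69

Periodic rate r = 0.045/4 per quarter; n is counted in quarters.
Growing ordinary annuity: PV = PMT₁ × [1 − ((1+g)/(1+r))^n] / (r − g) = 3,060 × [1 − ((1+0.003)/(1+r))^92] / (r − 0.003) = A$196,339.69.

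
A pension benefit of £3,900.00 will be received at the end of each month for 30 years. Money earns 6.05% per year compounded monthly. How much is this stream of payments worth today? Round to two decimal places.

This is an ordinary annuity: 360 payments of £3,900.00 at the end of each month.
Periodic rate r = 0.0605/12 per month; n is counted in months.
PV = PMT × [(1 − (1+r)^−n)/r] = 3,900 × [1 − (1+r)^−360] / r = £647,014.14

£647,014.14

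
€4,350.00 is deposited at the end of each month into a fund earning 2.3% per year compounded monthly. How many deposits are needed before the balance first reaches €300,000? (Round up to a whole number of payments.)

Periodic rate r = 0.023/12 per month; n is counted in months.
Ordinary annuity FV: 300,000 = 4,350 × [((1+r)^n − 1)/r].
(1+r)^n = 1 + 300,000 × r / 4,350, so n = ln(1 + 300,000·r/4,350) / ln(1+r) = 64.84.
Round up to a whole number of payments: n = 65.

65 payments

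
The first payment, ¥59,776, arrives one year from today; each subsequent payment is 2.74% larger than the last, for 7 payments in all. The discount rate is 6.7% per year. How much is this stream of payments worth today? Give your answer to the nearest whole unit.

Periodic rate r = 0.067 per year.
Growing ordinary annuity: PV = PMT₁ × [1 − ((1+g)/(1+r))^n] / (r − g) = 59,776 × [1 − ((1+0.0274)/(1+r))^7] / (r − 0.0274) = ¥351,097.

¥351,097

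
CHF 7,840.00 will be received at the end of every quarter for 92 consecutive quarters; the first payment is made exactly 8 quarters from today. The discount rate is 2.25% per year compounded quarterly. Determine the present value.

CHF 540,234.58

Ordinary annuity of 92 payments, first payment at period 8.
Periodic rate r = 0.0225/4 per quarter; n is counted in quarters.
The ordinary-annuity PV formula values the stream one period before the first payment (period 7); discount that back 7 periods:
PV₀ = 7,840 × [1 − (1+r)^−92] / r × (1+r)^−7 = CHF 540,234.58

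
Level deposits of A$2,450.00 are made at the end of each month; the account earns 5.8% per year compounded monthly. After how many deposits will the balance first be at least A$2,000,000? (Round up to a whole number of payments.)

Periodic rate r = 0.058/12 per month; n is counted in months.
Ordinary annuity FV: 2,000,000 = 2,450 × [((1+r)^n − 1)/r].
(1+r)^n = 1 + 2,000,000 × r / 2,450, so n = ln(1 + 2,000,000·r/2,450) / ln(1+r) = 331.52.
Round up to a whole number of payments: n = 332.

332 payments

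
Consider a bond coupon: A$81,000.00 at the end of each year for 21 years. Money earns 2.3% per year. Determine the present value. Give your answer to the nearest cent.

A$1,337,154.49

This is an ordinary annuity: 21 payments of A$81,000.00 at the end of each year.
Periodic rate r = 0.023 per year.
PV = PMT × [(1 − (1+r)^−n)/r] = 81,000 × [1 − (1+r)^−21] / r = A$1,337,154.49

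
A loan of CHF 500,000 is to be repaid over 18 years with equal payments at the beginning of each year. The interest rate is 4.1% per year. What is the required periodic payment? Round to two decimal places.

Level annuity due; solve PV = PMT × [(1 − (1+r)^−n)/r] × (1+r) for PMT.
Periodic rate r = 0.041 per year.
With n = 18: PMT = 500,000 / ([(1 − (1+r)^−n)/r] × (1+r)) = CHF 38,250.10

CHF 38,250.10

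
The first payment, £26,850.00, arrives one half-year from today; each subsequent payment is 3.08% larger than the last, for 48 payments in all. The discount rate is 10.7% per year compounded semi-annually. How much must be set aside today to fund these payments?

£767,069.45

Periodic rate r = 0.107/2 per half-year; n is counted in half-years.
Growing ordinary annuity: PV = PMT₁ × [1 − ((1+g)/(1+r))^n] / (r − g) = 26,850 × [1 − ((1+0.0308)/(1+r))^48] / (r − 0.0308) = £767,069.45.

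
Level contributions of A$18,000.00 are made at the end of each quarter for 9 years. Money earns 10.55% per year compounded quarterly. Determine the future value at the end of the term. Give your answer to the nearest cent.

A$1,059,737.04

This is an ordinary annuity: 36 deposits of A$18,000.00 at the end of each quarter.
Periodic rate r = 0.1055/4 per quarter; n is counted in quarters.
FV = PMT × [((1+r)^n − 1)/r] = 18,000 × [(1+r)^36 − 1] / r = A$1,059,737.04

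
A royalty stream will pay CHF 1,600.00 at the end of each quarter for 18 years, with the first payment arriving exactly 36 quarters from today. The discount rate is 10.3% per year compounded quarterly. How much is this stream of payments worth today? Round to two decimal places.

Ordinary annuity of 72 payments, first payment at period 36.
Periodic rate r = 0.103/4 per quarter; n is counted in quarters.
The ordinary-annuity PV formula values the stream one period before the first payment (period 35); discount that back 35 periods:
PV₀ = 1,600 × [1 − (1+r)^−72] / r × (1+r)^−35 = CHF 21,428.85

CHF 21,428.85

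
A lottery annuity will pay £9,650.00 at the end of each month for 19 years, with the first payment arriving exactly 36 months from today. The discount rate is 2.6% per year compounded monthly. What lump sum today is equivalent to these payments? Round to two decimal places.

Ordinary annuity of 228 payments, first payment at period 36.
Periodic rate r = 0.026/12 per month; n is counted in months.
The ordinary-annuity PV formula values the stream one period before the first payment (period 35); discount that back 35 periods:
PV₀ = 9,650 × [1 − (1+r)^−228] / r × (1+r)^−35 = £1,608,187.03

£1,608,187.03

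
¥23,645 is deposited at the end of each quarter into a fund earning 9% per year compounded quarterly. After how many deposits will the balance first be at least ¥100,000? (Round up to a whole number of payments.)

Periodic rate r = 0.09/4 per quarter; n is counted in quarters.
Ordinary annuity FV: 100,000 = 23,645 × [((1+r)^n − 1)/r].
(1+r)^n = 1 + 100,000 × r / 23,645, so n = ln(1 + 100,000·r/23,645) / ln(1+r) = 4.09.
Round up to a whole number of payments: n = 5.

5 payments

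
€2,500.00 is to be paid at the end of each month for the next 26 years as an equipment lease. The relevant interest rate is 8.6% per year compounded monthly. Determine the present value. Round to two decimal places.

€311,253.16

This is an ordinary annuity: 312 payments of €2,500.00 at the end of each month.
Periodic rate r = 0.086/12 per month; n is counted in months.
PV = PMT × [(1 − (1+r)^−n)/r] = 2,500 × [1 − (1+r)^−312] / r = €311,253.16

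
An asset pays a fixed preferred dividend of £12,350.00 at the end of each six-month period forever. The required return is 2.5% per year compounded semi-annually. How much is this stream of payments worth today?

Periodic rate r = 0.025/2 per half-year.
Level perpetuity: PV = PMT / r = 12,350 / (0.025/2) = £988,000.00.

£988,000.00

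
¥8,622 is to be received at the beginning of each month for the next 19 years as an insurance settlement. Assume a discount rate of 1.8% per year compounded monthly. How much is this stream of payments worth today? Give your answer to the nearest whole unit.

This is an annuity due: 228 payments of ¥8,622 at the beginning of each month.
Periodic rate r = 0.018/12 per month; n is counted in months.
PV = PMT × [(1 − (1+r)^−n)/r] × (1+r) = 8,622 × [1 − (1+r)^−228] / r × (1+r) = ¥1,666,368

¥1,666,368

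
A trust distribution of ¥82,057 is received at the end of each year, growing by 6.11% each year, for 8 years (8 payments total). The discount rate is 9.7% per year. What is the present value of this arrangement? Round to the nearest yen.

Periodic rate r = 0.097 per year.
Growing ordinary annuity: PV = PMT₁ × [1 − ((1+g)/(1+r))^n] / (r − g) = 82,057 × [1 − ((1+0.0611)/(1+r))^8] / (r − 0.0611) = ¥534,176.

¥534,176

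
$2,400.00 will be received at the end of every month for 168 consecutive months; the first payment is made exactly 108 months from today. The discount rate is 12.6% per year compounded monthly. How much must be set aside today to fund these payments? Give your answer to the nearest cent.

Ordinary annuity of 168 payments, first payment at period 108.
Periodic rate r = 0.126/12 per month; n is counted in months.
The ordinary-annuity PV formula values the stream one period before the first payment (period 107); discount that back 107 periods:
PV₀ = 2,400 × [1 − (1+r)^−168] / r × (1+r)^−107 = $61,826.16

$61,826.16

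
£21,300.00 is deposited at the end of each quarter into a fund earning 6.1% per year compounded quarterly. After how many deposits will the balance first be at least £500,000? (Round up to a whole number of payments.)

Periodic rate r = 0.061/4 per quarter; n is counted in quarters.
Ordinary annuity FV: 500,000 = 21,300 × [((1+r)^n − 1)/r].
(1+r)^n = 1 + 500,000 × r / 21,300, so n = ln(1 + 500,000·r/21,300) / ln(1+r) = 20.22.
Round up to a whole number of payments: n = 21.

21 payments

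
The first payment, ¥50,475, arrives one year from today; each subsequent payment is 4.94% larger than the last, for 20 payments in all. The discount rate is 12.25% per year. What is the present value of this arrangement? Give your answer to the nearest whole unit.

Periodic rate r = 0.1225 per year.
Growing ordinary annuity: PV = PMT₁ × [1 − ((1+g)/(1+r))^n] / (r − g) = 50,475 × [1 − ((1+0.0494)/(1+r))^20] / (r − 0.0494) = ¥510,914.

¥510,914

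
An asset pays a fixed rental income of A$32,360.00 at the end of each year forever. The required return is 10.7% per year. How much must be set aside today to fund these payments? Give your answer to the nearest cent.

Periodic rate r = 0.107 per year.
Level perpetuity: PV = PMT / r = 32,360 / (0.107) = A$302,429.91.

A$302,429.91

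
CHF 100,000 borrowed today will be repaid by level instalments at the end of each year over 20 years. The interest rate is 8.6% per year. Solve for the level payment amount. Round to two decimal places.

Level ordinary annuity; solve PV = PMT × [(1 − (1+r)^−n)/r] for PMT.
Periodic rate r = 0.086 per year.
With n = 20: PMT = 100,000 / ([(1 − (1+r)^−n)/r]) = CHF 10,644.16

CHF 10,644.16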